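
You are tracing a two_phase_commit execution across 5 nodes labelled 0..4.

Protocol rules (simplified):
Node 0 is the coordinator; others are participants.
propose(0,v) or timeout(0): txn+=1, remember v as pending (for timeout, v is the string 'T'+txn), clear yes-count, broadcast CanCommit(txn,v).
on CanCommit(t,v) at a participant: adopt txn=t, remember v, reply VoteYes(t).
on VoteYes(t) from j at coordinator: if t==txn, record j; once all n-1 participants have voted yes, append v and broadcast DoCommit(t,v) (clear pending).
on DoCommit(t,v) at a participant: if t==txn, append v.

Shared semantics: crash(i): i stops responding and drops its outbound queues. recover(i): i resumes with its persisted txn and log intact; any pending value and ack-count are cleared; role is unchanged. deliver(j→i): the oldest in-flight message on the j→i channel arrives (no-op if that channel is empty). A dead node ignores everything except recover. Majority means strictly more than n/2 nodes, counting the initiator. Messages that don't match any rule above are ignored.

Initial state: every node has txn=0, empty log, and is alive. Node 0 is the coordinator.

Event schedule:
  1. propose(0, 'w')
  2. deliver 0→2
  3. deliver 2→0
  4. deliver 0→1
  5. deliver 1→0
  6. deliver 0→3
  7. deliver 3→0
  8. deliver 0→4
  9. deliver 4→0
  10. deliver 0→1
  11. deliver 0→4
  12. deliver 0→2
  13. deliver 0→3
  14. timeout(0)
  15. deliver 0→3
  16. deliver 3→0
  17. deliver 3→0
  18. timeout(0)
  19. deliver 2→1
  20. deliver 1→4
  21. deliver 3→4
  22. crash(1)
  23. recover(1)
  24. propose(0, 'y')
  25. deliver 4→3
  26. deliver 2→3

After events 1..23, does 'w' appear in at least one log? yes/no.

yes

[1] propose(0,'w') → N0(coor t1 [-])
[2] deliver 0→2 → N2(part t1 [-])
[3] deliver 2→0 → ∅
[4] deliver 0→1 → N1(part t1 [-])
[5] deliver 1→0 → ∅
[6] deliver 0→3 → N3(part t1 [-])
[7] deliver 3→0 → ∅
[8] deliver 0→4 → N4(part t1 [-])
[9] deliver 4→0 → N0(coor t1 [w])
[10] deliver 0→1 → N1(part t1 [w])
[11] deliver 0→4 → N4(part t1 [w])
[12] deliver 0→2 → N2(part t1 [w])
[13] deliver 0→3 → N3(part t1 [w])
[14] timeout(0) → N0(coor t2 [w])
[15] deliver 0→3 → N3(part t2 [w])
[16] deliver 3→0 → ∅
[17] deliver 3→0 → ∅
[18] timeout(0) → N0(coor t3 [w])
[19] deliver 2→1 → ∅
[20] deliver 1→4 → ∅
[21] deliver 3→4 → ∅
[22] crash(1) → N1(✗part t1 [w])
[23] recover(1) → N1(part t1 [w])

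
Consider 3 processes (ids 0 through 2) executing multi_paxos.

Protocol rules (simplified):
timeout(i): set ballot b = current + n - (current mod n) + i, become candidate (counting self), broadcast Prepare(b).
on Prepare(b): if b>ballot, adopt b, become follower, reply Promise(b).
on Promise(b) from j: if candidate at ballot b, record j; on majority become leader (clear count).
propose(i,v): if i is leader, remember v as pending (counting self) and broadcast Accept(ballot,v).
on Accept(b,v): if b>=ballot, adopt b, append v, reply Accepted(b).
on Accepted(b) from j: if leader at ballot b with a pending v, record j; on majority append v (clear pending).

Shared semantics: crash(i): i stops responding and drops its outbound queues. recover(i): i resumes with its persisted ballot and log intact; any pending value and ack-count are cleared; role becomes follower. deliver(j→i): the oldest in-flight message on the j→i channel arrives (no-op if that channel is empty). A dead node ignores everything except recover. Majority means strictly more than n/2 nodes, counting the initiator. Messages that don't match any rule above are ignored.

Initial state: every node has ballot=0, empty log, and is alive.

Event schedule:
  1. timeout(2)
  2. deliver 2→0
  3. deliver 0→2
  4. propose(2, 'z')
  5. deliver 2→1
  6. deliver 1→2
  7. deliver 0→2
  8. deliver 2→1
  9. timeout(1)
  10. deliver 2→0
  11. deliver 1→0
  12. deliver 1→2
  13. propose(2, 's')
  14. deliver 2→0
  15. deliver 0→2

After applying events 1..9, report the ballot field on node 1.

after 1 — timeout(2): n2:cand/b5/[-]
after 2 — deliver 2→0: n0:foll/b5/[-]
after 3 — deliver 0→2: n2:lead/b5/[-]
after 4 — propose(2,'z'): ·
after 5 — deliver 2→1: n1:foll/b5/[-]
after 6 — deliver 1→2: ·
after 7 — deliver 0→2: ·
after 8 — deliver 2→1: n1:foll/b5/[z]
after 9 — timeout(1): n1:cand/b7/[z]

7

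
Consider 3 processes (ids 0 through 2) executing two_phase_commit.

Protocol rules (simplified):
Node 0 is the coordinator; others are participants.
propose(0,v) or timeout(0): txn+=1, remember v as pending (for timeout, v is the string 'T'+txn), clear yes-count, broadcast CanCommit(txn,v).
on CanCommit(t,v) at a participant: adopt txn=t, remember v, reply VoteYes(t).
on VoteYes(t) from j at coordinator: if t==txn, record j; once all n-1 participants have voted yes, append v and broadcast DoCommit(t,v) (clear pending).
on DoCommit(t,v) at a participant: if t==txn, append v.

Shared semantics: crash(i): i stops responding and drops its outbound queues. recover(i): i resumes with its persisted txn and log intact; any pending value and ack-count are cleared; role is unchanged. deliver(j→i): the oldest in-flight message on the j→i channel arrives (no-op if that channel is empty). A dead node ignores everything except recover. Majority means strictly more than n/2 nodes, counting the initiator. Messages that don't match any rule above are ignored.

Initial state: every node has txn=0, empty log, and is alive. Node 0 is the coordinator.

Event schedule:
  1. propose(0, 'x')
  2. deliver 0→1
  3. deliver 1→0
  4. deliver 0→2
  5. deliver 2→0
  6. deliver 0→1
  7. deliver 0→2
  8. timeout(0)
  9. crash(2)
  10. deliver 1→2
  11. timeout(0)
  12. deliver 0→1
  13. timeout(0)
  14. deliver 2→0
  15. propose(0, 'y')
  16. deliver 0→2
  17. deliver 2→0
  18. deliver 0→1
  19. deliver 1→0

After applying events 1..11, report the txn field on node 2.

after 1 — propose(0,'x'): n0:coor/t1/[-]
after 2 — deliver 0→1: n1:part/t1/[-]
after 3 — deliver 1→0: ·
after 4 — deliver 0→2: n2:part/t1/[-]
after 5 — deliver 2→0: n0:coor/t1/[x]
after 6 — deliver 0→1: n1:part/t1/[x]
after 7 — deliver 0→2: n2:part/t1/[x]
after 8 — timeout(0): n0:coor/t2/[x]
after 9 — crash(2): n2:✗part/t1/[x]
after 10 — deliver 1→2: ·
after 11 — timeout(0): n0:coor/t3/[x]

1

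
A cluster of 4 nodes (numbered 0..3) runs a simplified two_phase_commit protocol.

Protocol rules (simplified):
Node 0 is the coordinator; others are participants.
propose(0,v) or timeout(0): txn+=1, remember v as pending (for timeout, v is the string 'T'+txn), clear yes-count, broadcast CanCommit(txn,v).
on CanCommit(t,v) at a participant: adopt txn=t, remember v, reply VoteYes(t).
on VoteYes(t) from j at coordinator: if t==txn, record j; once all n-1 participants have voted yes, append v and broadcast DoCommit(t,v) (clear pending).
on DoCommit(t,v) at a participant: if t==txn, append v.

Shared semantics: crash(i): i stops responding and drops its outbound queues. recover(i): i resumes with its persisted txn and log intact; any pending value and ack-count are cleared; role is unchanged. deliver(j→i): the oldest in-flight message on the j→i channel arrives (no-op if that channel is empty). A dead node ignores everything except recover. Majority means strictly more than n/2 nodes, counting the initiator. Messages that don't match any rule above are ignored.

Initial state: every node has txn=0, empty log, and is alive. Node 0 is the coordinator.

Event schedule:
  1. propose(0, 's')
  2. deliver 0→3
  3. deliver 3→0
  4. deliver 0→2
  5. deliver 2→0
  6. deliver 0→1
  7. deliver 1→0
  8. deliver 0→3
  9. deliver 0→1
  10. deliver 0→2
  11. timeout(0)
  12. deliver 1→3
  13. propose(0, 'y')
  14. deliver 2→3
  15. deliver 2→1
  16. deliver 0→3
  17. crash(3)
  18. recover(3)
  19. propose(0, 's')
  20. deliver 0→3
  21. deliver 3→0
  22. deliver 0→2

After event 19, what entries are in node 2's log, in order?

s

e1 propose(0,'s'): 0[coor,t=1,-]
e2 deliver 0→3: 3[part,t=1,-]
e3 deliver 3→0: ·
e4 deliver 0→2: 2[part,t=1,-]
e5 deliver 2→0: ·
e6 deliver 0→1: 1[part,t=1,-]
e7 deliver 1→0: 0[coor,t=1,s]
e8 deliver 0→3: 3[part,t=1,s]
e9 deliver 0→1: 1[part,t=1,s]
e10 deliver 0→2: 2[part,t=1,s]
e11 timeout(0): 0[coor,t=2,s]
e12 deliver 1→3: ·
e13 propose(0,'y'): 0[coor,t=3,s]
e14 deliver 2→3: ·
e15 deliver 2→1: ·
e16 deliver 0→3: 3[part,t=2,s]
e17 crash(3): 3[✗part,t=2,s]
e18 recover(3): 3[part,t=2,s]
e19 propose(0,'s'): 0[coor,t=4,s]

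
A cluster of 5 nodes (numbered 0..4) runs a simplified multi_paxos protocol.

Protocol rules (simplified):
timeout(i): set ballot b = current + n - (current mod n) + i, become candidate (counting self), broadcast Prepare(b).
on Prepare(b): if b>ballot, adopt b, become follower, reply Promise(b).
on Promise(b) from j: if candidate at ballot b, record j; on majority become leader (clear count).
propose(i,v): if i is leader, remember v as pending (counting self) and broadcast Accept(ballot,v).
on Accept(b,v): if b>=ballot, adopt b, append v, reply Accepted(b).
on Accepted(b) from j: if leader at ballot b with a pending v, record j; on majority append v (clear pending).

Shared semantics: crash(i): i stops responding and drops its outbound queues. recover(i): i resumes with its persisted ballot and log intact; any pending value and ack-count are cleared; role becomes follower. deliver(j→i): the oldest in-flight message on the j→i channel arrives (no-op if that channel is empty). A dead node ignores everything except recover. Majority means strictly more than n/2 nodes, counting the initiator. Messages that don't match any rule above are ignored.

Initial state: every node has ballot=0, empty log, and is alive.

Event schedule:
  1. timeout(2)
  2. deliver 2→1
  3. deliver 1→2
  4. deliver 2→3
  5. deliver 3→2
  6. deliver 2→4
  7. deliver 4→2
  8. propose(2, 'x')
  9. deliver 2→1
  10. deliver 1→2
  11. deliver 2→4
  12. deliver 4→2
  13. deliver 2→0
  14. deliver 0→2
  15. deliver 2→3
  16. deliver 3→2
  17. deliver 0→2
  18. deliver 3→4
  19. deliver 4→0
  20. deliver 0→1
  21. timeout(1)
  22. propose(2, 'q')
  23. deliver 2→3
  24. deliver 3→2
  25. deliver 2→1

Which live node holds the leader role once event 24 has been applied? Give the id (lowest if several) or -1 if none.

after 1 — timeout(2): n2:cand/b7/[-]
after 2 — deliver 2→1: n1:foll/b7/[-]
after 3 — deliver 1→2: ·
after 4 — deliver 2→3: n3:foll/b7/[-]
after 5 — deliver 3→2: n2:lead/b7/[-]
after 6 — deliver 2→4: n4:foll/b7/[-]
after 7 — deliver 4→2: ·
after 8 — propose(2,'x'): ·
after 9 — deliver 2→1: n1:foll/b7/[x]
after 10 — deliver 1→2: ·
after 11 — deliver 2→4: n4:foll/b7/[x]
after 12 — deliver 4→2: n2:lead/b7/[x]
after 13 — deliver 2→0: n0:foll/b7/[-]
after 14 — deliver 0→2: ·
after 15 — deliver 2→3: n3:foll/b7/[x]
after 16 — deliver 3→2: ·
after 17 — deliver 0→2: ·
after 18 — deliver 3→4: ·
after 19 — deliver 4→0: ·
after 20 — deliver 0→1: ·
after 21 — timeout(1): n1:cand/b11/[x]
after 22 — propose(2,'q'): ·
after 23 — deliver 2→3: n3:foll/b7/[x,q]
after 24 — deliver 3→2: ·

2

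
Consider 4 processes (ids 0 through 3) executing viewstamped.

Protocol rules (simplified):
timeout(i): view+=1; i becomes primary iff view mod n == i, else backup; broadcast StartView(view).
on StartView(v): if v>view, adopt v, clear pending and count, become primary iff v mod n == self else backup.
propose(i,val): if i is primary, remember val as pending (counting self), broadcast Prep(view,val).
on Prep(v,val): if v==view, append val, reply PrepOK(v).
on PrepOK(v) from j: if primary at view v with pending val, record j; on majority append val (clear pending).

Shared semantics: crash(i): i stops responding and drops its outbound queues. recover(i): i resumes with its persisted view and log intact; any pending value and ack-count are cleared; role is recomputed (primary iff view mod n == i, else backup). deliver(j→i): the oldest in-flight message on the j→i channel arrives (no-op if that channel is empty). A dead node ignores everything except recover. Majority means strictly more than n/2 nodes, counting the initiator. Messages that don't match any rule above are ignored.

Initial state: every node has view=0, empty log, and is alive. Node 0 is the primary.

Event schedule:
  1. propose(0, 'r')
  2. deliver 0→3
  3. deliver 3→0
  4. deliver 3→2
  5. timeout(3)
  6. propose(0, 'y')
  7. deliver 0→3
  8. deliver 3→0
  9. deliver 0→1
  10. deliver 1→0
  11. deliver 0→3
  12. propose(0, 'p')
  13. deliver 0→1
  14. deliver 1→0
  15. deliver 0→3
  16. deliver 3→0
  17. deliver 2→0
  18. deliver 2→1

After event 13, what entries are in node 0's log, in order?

step 1 propose(0,'r'): —
step 2 deliver 0→3: 3={back,v=0,log=r}
step 3 deliver 3→0: —
step 4 deliver 3→2: —
step 5 timeout(3): 3={back,v=1,log=r}
step 6 propose(0,'y'): —
step 7 deliver 0→3: —
step 8 deliver 3→0: 0={back,v=1,log=-}
step 9 deliver 0→1: 1={back,v=0,log=r}
step 10 deliver 1→0: —
step 11 deliver 0→3: —
step 12 propose(0,'p'): —
step 13 deliver 0→1: 1={back,v=0,log=r,y}

empty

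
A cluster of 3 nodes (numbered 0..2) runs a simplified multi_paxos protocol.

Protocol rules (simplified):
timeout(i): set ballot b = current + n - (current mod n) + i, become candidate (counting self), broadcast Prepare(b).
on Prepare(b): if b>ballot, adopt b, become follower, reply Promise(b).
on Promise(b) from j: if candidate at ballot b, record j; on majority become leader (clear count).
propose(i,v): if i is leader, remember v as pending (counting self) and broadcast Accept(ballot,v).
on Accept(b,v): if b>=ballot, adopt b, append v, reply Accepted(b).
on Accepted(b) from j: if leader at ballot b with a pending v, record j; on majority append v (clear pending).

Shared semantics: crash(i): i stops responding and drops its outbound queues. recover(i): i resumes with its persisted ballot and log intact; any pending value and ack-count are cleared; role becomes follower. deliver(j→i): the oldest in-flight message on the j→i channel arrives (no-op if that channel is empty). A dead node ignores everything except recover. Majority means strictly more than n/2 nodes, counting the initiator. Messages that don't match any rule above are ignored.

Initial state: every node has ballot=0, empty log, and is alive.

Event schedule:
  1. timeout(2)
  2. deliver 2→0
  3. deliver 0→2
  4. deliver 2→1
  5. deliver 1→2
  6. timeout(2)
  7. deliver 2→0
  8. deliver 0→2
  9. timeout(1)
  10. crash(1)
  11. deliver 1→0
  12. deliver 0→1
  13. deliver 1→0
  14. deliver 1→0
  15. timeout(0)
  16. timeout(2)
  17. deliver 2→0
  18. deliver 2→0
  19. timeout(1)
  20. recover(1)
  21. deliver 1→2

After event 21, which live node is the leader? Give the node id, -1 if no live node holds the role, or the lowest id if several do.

after 1 — timeout(2): n2:cand/b5/[-]
after 2 — deliver 2→0: n0:foll/b5/[-]
after 3 — deliver 0→2: n2:lead/b5/[-]
after 4 — deliver 2→1: n1:foll/b5/[-]
after 5 — deliver 1→2: ·
after 6 — timeout(2): n2:cand/b8/[-]
after 7 — deliver 2→0: n0:foll/b8/[-]
after 8 — deliver 0→2: n2:lead/b8/[-]
after 9 — timeout(1): n1:cand/b7/[-]
after 10 — crash(1): n1:✗cand/b7/[-]
after 11 — deliver 1→0: ·
after 12 — deliver 0→1: ·
after 13 — deliver 1→0: ·
after 14 — deliver 1→0: ·
after 15 — timeout(0): n0:cand/b9/[-]
after 16 — timeout(2): n2:cand/b11/[-]
after 17 — deliver 2→0: n0:foll/b11/[-]
after 18 — deliver 2→0: ·
after 19 — timeout(1): ·
after 20 — recover(1): n1:foll/b7/[-]
after 21 — deliver 1→2: ·

-1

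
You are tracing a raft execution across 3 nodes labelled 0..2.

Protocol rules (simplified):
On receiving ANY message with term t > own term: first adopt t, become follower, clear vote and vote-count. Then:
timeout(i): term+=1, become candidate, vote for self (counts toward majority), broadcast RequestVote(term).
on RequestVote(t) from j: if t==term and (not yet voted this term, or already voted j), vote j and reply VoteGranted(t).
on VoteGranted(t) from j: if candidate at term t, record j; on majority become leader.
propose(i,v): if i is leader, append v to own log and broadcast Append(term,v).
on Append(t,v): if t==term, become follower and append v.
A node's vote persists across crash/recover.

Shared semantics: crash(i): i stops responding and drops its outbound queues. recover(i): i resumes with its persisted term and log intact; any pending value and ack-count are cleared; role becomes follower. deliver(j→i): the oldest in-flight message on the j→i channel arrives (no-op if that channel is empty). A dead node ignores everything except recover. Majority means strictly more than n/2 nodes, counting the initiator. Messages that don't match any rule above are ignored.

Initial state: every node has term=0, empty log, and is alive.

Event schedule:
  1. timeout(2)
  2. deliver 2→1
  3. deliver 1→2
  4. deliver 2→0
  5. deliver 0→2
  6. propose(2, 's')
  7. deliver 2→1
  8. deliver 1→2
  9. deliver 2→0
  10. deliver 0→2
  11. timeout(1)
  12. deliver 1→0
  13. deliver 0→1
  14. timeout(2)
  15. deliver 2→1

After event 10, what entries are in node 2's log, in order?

after 1 — timeout(2): n2:cand/t1/[-]
after 2 — deliver 2→1: n1:foll/t1/[-]
after 3 — deliver 1→2: n2:lead/t1/[-]
after 4 — deliver 2→0: n0:foll/t1/[-]
after 5 — deliver 0→2: ·
after 6 — propose(2,'s'): n2:lead/t1/[s]
after 7 — deliver 2→1: n1:foll/t1/[s]
after 8 — deliver 1→2: ·
after 9 — deliver 2→0: n0:foll/t1/[s]
after 10 — deliver 0→2: ·

s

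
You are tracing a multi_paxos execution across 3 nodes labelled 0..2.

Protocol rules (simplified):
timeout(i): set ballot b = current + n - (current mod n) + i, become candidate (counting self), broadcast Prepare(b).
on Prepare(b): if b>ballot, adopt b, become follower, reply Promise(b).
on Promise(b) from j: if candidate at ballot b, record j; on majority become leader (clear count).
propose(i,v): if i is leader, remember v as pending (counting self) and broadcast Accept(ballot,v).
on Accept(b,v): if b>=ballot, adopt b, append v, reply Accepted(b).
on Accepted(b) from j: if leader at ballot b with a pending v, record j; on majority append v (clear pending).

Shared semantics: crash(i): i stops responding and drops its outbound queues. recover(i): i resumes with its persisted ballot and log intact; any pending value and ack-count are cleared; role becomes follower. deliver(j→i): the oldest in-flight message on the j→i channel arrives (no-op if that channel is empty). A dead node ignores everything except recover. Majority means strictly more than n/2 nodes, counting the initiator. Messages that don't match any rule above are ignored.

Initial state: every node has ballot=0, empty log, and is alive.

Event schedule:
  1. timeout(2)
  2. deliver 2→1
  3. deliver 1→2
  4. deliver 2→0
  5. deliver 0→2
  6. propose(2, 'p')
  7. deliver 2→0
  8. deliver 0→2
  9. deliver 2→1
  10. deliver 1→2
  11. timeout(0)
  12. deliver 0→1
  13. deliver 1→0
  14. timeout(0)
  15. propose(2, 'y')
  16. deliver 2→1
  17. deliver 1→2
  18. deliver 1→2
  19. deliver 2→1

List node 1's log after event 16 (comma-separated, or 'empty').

after 1 — timeout(2): n2:cand/b5/[-]
after 2 — deliver 2→1: n1:foll/b5/[-]
after 3 — deliver 1→2: n2:lead/b5/[-]
after 4 — deliver 2→0: n0:foll/b5/[-]
after 5 — deliver 0→2: ·
after 6 — propose(2,'p'): ·
after 7 — deliver 2→0: n0:foll/b5/[p]
after 8 — deliver 0→2: n2:lead/b5/[p]
after 9 — deliver 2→1: n1:foll/b5/[p]
after 10 — deliver 1→2: ·
after 11 — timeout(0): n0:cand/b6/[p]
after 12 — deliver 0→1: n1:foll/b6/[p]
after 13 — deliver 1→0: n0:lead/b6/[p]
after 14 — timeout(0): n0:cand/b9/[p]
after 15 — propose(2,'y'): ·
after 16 — deliver 2→1: ·

p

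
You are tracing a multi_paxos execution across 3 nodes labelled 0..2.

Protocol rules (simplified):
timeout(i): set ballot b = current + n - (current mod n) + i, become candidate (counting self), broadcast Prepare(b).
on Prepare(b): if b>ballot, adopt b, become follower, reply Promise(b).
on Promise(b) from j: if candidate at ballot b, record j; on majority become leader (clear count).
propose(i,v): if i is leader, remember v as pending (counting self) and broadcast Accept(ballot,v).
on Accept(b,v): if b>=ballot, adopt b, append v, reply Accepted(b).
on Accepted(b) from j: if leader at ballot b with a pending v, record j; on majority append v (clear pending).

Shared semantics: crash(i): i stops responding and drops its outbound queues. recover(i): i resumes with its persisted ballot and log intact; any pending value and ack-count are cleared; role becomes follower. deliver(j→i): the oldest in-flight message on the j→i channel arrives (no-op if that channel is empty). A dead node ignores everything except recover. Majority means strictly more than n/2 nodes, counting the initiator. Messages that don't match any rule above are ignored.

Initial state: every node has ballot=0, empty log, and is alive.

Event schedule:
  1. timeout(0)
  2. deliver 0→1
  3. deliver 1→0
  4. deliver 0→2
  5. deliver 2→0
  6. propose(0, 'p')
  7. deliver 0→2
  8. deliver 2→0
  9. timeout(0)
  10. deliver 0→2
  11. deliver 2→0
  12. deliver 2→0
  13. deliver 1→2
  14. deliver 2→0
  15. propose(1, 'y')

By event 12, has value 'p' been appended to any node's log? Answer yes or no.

after 1 — timeout(0): n0:cand/b3/[-]
after 2 — deliver 0→1: n1:foll/b3/[-]
after 3 — deliver 1→0: n0:lead/b3/[-]
after 4 — deliver 0→2: n2:foll/b3/[-]
after 5 — deliver 2→0: ·
after 6 — propose(0,'p'): ·
after 7 — deliver 0→2: n2:foll/b3/[p]
after 8 — deliver 2→0: n0:lead/b3/[p]
after 9 — timeout(0): n0:cand/b6/[p]
after 10 — deliver 0→2: n2:foll/b6/[p]
after 11 — deliver 2→0: n0:lead/b6/[p]
after 12 — deliver 2→0: ·

yes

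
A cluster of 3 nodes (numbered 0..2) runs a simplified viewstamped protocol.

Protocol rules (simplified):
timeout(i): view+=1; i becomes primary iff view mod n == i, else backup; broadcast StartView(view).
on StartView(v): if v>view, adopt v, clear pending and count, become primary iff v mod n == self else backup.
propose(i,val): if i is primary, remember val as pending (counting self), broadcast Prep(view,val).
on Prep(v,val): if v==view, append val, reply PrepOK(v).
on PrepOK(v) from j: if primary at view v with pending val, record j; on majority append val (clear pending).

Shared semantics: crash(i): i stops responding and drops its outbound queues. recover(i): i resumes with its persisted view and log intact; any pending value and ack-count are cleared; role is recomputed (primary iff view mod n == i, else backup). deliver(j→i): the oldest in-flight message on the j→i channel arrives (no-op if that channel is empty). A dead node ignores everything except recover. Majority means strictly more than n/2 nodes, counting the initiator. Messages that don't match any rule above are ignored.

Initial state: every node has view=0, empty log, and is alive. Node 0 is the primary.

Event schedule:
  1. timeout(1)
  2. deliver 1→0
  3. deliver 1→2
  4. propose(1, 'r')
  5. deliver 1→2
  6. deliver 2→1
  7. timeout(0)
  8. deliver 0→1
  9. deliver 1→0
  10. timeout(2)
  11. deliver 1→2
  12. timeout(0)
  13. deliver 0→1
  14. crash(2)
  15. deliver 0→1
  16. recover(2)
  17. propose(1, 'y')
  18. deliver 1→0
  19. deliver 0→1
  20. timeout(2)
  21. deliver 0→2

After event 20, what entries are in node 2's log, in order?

e1 timeout(1): 1[prim,v=1,-]
e2 deliver 1→0: 0[back,v=1,-]
e3 deliver 1→2: 2[back,v=1,-]
e4 propose(1,'r'): ·
e5 deliver 1→2: 2[back,v=1,r]
e6 deliver 2→1: 1[prim,v=1,r]
e7 timeout(0): 0[back,v=2,-]
e8 deliver 0→1: 1[back,v=2,r]
e9 deliver 1→0: ·
e10 timeout(2): 2[prim,v=2,r]
e11 deliver 1→2: ·
e12 timeout(0): 0[prim,v=3,-]
e13 deliver 0→1: 1[back,v=3,r]
e14 crash(2): 2[✗prim,v=2,r]
e15 deliver 0→1: ·
e16 recover(2): 2[prim,v=2,r]
e17 propose(1,'y'): ·
e18 deliver 1→0: ·
e19 deliver 0→1: ·
e20 timeout(2): 2[back,v=3,r]

r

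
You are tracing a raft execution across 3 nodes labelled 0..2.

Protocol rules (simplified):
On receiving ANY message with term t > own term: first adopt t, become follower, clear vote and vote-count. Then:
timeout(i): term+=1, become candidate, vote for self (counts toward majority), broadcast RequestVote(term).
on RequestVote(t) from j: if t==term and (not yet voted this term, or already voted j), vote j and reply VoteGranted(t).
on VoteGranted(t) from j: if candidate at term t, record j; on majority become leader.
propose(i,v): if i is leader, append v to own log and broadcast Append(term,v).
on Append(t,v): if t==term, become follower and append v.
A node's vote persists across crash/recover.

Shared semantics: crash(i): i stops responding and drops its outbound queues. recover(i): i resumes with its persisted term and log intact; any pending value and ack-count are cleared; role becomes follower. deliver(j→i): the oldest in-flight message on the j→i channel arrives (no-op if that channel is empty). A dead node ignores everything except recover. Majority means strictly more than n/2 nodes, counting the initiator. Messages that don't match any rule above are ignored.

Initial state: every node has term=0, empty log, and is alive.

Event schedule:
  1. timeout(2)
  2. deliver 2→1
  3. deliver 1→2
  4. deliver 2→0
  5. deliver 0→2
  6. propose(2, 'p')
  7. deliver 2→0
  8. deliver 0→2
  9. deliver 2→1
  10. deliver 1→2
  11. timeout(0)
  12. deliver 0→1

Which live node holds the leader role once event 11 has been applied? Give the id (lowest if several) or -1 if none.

2

1. timeout(2):  <2:cand t1 ->
2. deliver 2→1:  <1:foll t1 ->
3. deliver 1→2:  <2:lead t1 ->
4. deliver 2→0:  <0:foll t1 ->
5. deliver 0→2:  nop
6. propose(2,'p'):  <2:lead t1 p>
7. deliver 2→0:  <0:foll t1 p>
8. deliver 0→2:  nop
9. deliver 2→1:  <1:foll t1 p>
10. deliver 1→2:  nop
11. timeout(0):  <0:cand t2 p>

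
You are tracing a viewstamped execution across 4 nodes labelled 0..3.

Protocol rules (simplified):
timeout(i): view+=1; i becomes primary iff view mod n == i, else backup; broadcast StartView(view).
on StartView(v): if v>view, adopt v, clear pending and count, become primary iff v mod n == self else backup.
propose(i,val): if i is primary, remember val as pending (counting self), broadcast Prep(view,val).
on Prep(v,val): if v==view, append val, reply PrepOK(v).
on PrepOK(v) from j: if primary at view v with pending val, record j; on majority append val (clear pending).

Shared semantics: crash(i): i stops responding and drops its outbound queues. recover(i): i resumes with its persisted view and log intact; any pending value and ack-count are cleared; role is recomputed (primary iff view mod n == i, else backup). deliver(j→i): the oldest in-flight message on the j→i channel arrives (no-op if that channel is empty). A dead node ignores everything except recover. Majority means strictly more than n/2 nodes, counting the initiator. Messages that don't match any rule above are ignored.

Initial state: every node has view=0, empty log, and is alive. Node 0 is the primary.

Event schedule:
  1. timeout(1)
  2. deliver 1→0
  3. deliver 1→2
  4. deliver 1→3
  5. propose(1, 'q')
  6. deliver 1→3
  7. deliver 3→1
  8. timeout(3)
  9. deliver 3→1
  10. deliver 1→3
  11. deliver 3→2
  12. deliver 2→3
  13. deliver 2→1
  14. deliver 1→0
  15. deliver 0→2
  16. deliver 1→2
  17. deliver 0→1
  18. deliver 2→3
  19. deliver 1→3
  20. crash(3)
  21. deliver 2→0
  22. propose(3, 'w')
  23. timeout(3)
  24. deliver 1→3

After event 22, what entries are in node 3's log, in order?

q

e1 timeout(1): 1[prim,v=1,-]
e2 deliver 1→0: 0[back,v=1,-]
e3 deliver 1→2: 2[back,v=1,-]
e4 deliver 1→3: 3[back,v=1,-]
e5 propose(1,'q'): ·
e6 deliver 1→3: 3[back,v=1,q]
e7 deliver 3→1: ·
e8 timeout(3): 3[back,v=2,q]
e9 deliver 3→1: 1[back,v=2,-]
e10 deliver 1→3: ·
e11 deliver 3→2: 2[prim,v=2,-]
e12 deliver 2→3: ·
e13 deliver 2→1: ·
e14 deliver 1→0: 0[back,v=1,q]
e15 deliver 0→2: ·
e16 deliver 1→2: ·
e17 deliver 0→1: ·
e18 deliver 2→3: ·
e19 deliver 1→3: ·
e20 crash(3): 3[✗back,v=2,q]
e21 deliver 2→0: ·
e22 propose(3,'w'): ·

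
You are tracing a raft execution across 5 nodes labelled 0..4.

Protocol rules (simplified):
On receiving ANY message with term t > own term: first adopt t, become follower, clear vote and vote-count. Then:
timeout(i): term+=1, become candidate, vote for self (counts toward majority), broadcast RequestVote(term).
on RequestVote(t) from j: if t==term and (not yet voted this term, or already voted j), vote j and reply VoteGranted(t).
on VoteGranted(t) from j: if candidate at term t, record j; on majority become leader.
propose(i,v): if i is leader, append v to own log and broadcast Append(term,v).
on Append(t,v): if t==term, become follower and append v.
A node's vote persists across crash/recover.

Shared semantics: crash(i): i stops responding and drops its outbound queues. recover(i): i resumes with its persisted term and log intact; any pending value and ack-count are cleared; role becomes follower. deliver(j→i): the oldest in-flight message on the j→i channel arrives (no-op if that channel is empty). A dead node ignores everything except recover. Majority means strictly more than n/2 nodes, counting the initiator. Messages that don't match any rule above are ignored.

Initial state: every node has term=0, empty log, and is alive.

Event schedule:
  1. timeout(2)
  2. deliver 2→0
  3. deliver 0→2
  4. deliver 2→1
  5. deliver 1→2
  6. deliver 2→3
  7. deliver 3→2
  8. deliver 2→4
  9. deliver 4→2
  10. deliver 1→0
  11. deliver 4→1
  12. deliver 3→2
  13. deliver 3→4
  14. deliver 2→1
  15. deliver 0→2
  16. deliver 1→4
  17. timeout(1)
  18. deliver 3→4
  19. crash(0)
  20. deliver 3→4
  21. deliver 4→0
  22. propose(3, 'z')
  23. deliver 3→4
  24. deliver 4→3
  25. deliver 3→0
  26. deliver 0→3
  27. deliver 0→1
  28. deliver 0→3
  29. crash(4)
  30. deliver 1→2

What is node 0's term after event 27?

1

step 1 timeout(2): 2={cand,t=1,log=-}
step 2 deliver 2→0: 0={foll,t=1,log=-}
step 3 deliver 0→2: —
step 4 deliver 2→1: 1={foll,t=1,log=-}
step 5 deliver 1→2: 2={lead,t=1,log=-}
step 6 deliver 2→3: 3={foll,t=1,log=-}
step 7 deliver 3→2: —
step 8 deliver 2→4: 4={foll,t=1,log=-}
step 9 deliver 4→2: —
step 10 deliver 1→0: —
step 11 deliver 4→1: —
step 12 deliver 3→2: —
step 13 deliver 3→4: —
step 14 deliver 2→1: —
step 15 deliver 0→2: —
step 16 deliver 1→4: —
step 17 timeout(1): 1={cand,t=2,log=-}
step 18 deliver 3→4: —
step 19 crash(0): 0={✗foll,t=1,log=-}
step 20 deliver 3→4: —
step 21 deliver 4→0: —
step 22 propose(3,'z'): —
step 23 deliver 3→4: —
step 24 deliver 4→3: —
step 25 deliver 3→0: —
step 26 deliver 0→3: —
step 27 deliver 0→1: —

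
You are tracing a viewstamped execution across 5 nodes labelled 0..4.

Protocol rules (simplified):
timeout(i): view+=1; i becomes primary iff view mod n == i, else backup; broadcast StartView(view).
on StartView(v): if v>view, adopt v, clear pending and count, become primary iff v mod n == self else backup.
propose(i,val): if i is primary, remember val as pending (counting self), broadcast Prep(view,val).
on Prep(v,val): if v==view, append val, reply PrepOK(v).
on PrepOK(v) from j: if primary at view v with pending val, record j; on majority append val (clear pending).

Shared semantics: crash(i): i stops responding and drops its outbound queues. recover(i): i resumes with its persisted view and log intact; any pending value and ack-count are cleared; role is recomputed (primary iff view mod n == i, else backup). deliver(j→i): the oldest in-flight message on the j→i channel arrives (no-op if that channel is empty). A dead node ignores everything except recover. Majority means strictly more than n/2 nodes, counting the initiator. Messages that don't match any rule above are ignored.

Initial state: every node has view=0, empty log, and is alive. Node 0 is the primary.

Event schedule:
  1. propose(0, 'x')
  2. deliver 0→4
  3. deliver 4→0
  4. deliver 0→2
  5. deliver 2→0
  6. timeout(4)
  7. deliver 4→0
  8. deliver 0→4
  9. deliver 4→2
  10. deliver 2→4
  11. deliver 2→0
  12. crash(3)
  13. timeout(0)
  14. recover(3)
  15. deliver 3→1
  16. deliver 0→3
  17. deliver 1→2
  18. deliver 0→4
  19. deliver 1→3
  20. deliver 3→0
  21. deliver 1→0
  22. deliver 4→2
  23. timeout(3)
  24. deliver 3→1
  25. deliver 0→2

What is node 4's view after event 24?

2

step 1 propose(0,'x'): —
step 2 deliver 0→4: 4={back,v=0,log=x}
step 3 deliver 4→0: —
step 4 deliver 0→2: 2={back,v=0,log=x}
step 5 deliver 2→0: 0={prim,v=0,log=x}
step 6 timeout(4): 4={back,v=1,log=x}
step 7 deliver 4→0: 0={back,v=1,log=x}
step 8 deliver 0→4: —
step 9 deliver 4→2: 2={back,v=1,log=x}
step 10 deliver 2→4: —
step 11 deliver 2→0: —
step 12 crash(3): 3={✗back,v=0,log=-}
step 13 timeout(0): 0={back,v=2,log=x}
step 14 recover(3): 3={back,v=0,log=-}
step 15 deliver 3→1: —
step 16 deliver 0→3: 3={back,v=0,log=x}
step 17 deliver 1→2: —
step 18 deliver 0→4: 4={back,v=2,log=x}
step 19 deliver 1→3: —
step 20 deliver 3→0: —
step 21 deliver 1→0: —
step 22 deliver 4→2: —
step 23 timeout(3): 3={back,v=1,log=x}
step 24 deliver 3→1: 1={prim,v=1,log=-}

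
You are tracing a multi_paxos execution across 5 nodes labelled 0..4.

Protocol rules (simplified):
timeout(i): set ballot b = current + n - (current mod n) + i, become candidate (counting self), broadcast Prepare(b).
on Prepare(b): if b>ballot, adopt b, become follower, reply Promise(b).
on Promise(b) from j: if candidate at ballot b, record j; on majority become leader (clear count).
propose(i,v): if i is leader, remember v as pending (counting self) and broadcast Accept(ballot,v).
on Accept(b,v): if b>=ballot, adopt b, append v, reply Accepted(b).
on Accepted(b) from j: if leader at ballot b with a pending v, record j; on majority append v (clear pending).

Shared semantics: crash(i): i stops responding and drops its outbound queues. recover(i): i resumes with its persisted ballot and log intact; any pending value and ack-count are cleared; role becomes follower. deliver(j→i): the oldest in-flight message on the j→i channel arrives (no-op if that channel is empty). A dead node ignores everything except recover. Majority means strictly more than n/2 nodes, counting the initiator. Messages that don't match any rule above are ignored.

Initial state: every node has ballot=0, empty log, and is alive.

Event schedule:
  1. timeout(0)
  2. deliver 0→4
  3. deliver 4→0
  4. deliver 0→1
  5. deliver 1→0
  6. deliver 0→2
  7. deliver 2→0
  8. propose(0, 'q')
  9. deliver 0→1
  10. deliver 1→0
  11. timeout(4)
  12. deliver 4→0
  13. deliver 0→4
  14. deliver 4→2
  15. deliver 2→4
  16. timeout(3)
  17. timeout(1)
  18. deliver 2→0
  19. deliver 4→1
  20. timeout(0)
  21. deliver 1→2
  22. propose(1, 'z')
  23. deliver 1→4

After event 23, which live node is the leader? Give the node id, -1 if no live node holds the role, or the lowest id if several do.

-1

after 1 — timeout(0): n0:cand/b5/[-]
after 2 — deliver 0→4: n4:foll/b5/[-]
after 3 — deliver 4→0: ·
after 4 — deliver 0→1: n1:foll/b5/[-]
after 5 — deliver 1→0: n0:lead/b5/[-]
after 6 — deliver 0→2: n2:foll/b5/[-]
after 7 — deliver 2→0: ·
after 8 — propose(0,'q'): ·
after 9 — deliver 0→1: n1:foll/b5/[q]
after 10 — deliver 1→0: ·
after 11 — timeout(4): n4:cand/b14/[-]
after 12 — deliver 4→0: n0:foll/b14/[-]
after 13 — deliver 0→4: ·
after 14 — deliver 4→2: n2:foll/b14/[-]
after 15 — deliver 2→4: ·
after 16 — timeout(3): n3:cand/b8/[-]
after 17 — timeout(1): n1:cand/b11/[q]
after 18 — deliver 2→0: ·
after 19 — deliver 4→1: n1:foll/b14/[q]
after 20 — timeout(0): n0:cand/b15/[-]
after 21 — deliver 1→2: ·
after 22 — propose(1,'z'): ·
after 23 — deliver 1→4: ·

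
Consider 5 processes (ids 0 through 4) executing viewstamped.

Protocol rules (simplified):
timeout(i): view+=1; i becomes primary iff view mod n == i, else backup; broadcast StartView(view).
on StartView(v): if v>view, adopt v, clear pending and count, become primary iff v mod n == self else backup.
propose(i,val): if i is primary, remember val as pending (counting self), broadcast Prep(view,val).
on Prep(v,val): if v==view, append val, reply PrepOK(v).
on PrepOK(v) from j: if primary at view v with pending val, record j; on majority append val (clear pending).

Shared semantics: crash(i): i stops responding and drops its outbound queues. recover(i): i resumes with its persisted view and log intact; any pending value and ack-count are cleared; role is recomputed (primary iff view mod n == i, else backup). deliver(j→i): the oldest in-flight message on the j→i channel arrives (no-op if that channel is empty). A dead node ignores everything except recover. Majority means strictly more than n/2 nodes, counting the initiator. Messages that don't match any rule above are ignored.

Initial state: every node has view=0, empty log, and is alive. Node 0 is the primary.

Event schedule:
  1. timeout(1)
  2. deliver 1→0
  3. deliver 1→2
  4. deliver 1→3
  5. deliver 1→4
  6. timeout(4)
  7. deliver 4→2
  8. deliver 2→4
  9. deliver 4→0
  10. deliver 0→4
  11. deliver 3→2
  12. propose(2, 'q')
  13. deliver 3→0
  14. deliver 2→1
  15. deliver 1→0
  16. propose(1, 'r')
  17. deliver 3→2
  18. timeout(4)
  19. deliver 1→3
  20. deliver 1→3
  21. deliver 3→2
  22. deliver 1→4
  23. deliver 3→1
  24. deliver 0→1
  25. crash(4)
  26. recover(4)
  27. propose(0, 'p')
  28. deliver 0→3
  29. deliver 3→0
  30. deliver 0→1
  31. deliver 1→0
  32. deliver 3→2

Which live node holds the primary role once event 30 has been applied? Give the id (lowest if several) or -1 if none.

1

e1 timeout(1): 1[prim,v=1,-]
e2 deliver 1→0: 0[back,v=1,-]
e3 deliver 1→2: 2[back,v=1,-]
e4 deliver 1→3: 3[back,v=1,-]
e5 deliver 1→4: 4[back,v=1,-]
e6 timeout(4): 4[back,v=2,-]
e7 deliver 4→2: 2[prim,v=2,-]
e8 deliver 2→4: ·
e9 deliver 4→0: 0[back,v=2,-]
e10 deliver 0→4: ·
e11 deliver 3→2: ·
e12 propose(2,'q'): ·
e13 deliver 3→0: ·
e14 deliver 2→1: ·
e15 deliver 1→0: ·
e16 propose(1,'r'): ·
e17 deliver 3→2: ·
e18 timeout(4): 4[back,v=3,-]
e19 deliver 1→3: 3[back,v=1,r]
e20 deliver 1→3: ·
e21 deliver 3→2: ·
e22 deliver 1→4: ·
e23 deliver 3→1: ·
e24 deliver 0→1: ·
e25 crash(4): 4[✗back,v=3,-]
e26 recover(4): 4[back,v=3,-]
e27 propose(0,'p'): ·
e28 deliver 0→3: ·
e29 deliver 3→0: ·
e30 deliver 0→1: ·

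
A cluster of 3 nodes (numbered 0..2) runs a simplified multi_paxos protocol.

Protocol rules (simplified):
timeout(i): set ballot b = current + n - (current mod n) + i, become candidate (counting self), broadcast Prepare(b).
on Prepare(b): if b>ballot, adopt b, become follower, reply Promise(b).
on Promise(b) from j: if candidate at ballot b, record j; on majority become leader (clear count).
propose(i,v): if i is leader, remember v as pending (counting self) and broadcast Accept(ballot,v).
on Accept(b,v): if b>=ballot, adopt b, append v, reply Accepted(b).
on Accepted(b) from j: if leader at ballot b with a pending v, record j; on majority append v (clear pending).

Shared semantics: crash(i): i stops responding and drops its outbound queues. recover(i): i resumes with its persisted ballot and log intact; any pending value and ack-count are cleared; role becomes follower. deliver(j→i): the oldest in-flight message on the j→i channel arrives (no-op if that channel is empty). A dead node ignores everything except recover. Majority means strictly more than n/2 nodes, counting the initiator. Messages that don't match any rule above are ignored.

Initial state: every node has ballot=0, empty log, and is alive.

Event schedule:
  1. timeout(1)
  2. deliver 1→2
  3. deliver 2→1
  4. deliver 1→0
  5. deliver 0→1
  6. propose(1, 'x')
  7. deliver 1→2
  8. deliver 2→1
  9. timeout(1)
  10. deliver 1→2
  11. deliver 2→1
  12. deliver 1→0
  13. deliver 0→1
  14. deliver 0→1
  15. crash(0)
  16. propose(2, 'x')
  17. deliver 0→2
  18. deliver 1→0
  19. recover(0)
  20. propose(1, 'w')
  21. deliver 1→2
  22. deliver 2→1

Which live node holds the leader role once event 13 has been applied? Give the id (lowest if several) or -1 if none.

[1] timeout(1) → N1(cand b4 [-])
[2] deliver 1→2 → N2(foll b4 [-])
[3] deliver 2→1 → N1(lead b4 [-])
[4] deliver 1→0 → N0(foll b4 [-])
[5] deliver 0→1 → ∅
[6] propose(1,'x') → ∅
[7] deliver 1→2 → N2(foll b4 [x])
[8] deliver 2→1 → N1(lead b4 [x])
[9] timeout(1) → N1(cand b7 [x])
[10] deliver 1→2 → N2(foll b7 [x])
[11] deliver 2→1 → N1(lead b7 [x])
[12] deliver 1→0 → N0(foll b4 [x])
[13] deliver 0→1 → ∅

1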